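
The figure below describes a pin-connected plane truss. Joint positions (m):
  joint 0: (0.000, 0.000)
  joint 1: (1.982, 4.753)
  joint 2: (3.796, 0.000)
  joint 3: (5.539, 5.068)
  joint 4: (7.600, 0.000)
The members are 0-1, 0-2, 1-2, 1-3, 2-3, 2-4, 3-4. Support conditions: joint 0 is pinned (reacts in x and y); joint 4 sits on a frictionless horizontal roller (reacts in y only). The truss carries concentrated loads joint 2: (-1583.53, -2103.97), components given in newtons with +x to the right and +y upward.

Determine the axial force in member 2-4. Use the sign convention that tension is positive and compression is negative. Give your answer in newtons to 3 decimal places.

N=5 nodes, M=7 members, R=3 reactions → 2N=10, M+R=10
member 0 (0-1): L=5.1497, (cx,cy)=(0.3849,0.9230)
member 1 (0-2): L=3.7960, (cx,cy)=(1.0000,0.0000)
member 2 (1-2): L=5.0874, (cx,cy)=(0.3566,-0.9343)
member 3 (1-3): L=3.5709, (cx,cy)=(0.9961,0.0882)
member 4 (2-3): L=5.3594, (cx,cy)=(0.3252,0.9456)
member 5 (2-4): L=3.8040, (cx,cy)=(1.0000,0.0000)
member 6 (3-4): L=5.4710, (cx,cy)=(0.3767,-0.9263)
solve A·x = −loads:
  F[0-1] = -1140.9850 N (compression)
  F[0-2] = -1144.3907 N (compression)
  F[1-2] = +1050.0667 N (tension)
  F[1-3] = -816.7428 N (compression)
  F[2-3] = +1187.4803 N (tension)
  F[2-4] = +427.3597 N (tension)
  F[3-4] = -1134.4515 N (compression)
  Rx@0 = +1583.5300 N
  Ry@0 = +1053.0924 N
  Ry@4 = +1050.8776 N

427.360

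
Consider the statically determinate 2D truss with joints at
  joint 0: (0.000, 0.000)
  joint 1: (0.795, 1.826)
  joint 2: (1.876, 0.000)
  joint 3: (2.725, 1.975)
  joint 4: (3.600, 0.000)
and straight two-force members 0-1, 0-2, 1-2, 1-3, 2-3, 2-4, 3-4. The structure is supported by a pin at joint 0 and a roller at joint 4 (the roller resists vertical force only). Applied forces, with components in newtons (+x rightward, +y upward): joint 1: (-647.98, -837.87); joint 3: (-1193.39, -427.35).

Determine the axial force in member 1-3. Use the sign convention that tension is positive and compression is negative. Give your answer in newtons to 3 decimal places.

N=5 nodes, M=7 members, R=3 reactions → 2N=10, M+R=10
member 0 (0-1): L=1.9916, (cx,cy)=(0.3992,0.9169)
member 1 (0-2): L=1.8760, (cx,cy)=(1.0000,0.0000)
member 2 (1-2): L=2.1220, (cx,cy)=(0.5094,-0.8605)
member 3 (1-3): L=1.9357, (cx,cy)=(0.9970,0.0770)
member 4 (2-3): L=2.1498, (cx,cy)=(0.3949,0.9187)
member 5 (2-4): L=1.7240, (cx,cy)=(1.0000,0.0000)
member 6 (3-4): L=2.1602, (cx,cy)=(0.4051,-0.9143)
solve A·x = −loads:
  F[0-1] = -1897.8550 N (compression)
  F[0-2] = -1083.7746 N (compression)
  F[1-2] = +993.2346 N (tension)
  F[1-3] = -617.4284 N (compression)
  F[2-3] = -930.3158 N (compression)
  F[2-4] = -210.3841 N (compression)
  F[3-4] = +519.3844 N (tension)
  Rx@0 = +1841.3700 N
  Ry@0 = +1740.0870 N
  Ry@4 = -474.8670 N

-617.428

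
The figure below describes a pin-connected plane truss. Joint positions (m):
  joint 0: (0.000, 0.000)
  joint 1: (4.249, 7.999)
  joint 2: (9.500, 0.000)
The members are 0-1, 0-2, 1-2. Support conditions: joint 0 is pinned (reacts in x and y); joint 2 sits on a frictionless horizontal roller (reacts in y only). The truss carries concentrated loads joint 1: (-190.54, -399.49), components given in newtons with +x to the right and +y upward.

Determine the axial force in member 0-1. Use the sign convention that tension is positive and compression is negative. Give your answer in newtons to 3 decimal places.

N=3 nodes, M=3 members, R=3 reactions → 2N=6, M+R=6
member 0 (0-1): L=9.0575, (cx,cy)=(0.4691,0.8831)
member 1 (0-2): L=9.5000, (cx,cy)=(1.0000,0.0000)
member 2 (1-2): L=9.5685, (cx,cy)=(0.5488,-0.8360)
solve A·x = −loads:
  F[0-1] = -431.6968 N (compression)
  F[0-2] = +11.9754 N (tension)
  F[1-2] = -21.8220 N (compression)
  Rx@0 = +190.5400 N
  Ry@0 = +381.2475 N
  Ry@2 = +18.2425 N

-431.697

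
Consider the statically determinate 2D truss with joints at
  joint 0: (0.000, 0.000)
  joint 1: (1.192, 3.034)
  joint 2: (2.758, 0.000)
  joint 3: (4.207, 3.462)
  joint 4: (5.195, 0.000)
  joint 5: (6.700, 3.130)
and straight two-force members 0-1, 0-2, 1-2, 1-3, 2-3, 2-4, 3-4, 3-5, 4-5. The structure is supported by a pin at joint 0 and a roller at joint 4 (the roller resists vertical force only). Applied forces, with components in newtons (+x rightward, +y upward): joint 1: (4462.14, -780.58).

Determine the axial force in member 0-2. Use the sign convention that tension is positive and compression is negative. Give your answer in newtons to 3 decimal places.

3674.604

N=6 nodes, M=9 members, R=3 reactions → 2N=12, M+R=12
member 0 (0-1): L=3.2598, (cx,cy)=(0.3657,0.9307)
member 1 (0-2): L=2.7580, (cx,cy)=(1.0000,0.0000)
member 2 (1-2): L=3.4143, (cx,cy)=(0.4587,-0.8886)
member 3 (1-3): L=3.0452, (cx,cy)=(0.9901,0.1405)
member 4 (2-3): L=3.7530, (cx,cy)=(0.3861,0.9225)
member 5 (2-4): L=2.4370, (cx,cy)=(1.0000,0.0000)
member 6 (3-4): L=3.6002, (cx,cy)=(0.2744,-0.9616)
member 7 (3-5): L=2.5150, (cx,cy)=(0.9912,-0.1320)
member 8 (4-5): L=3.4730, (cx,cy)=(0.4333,0.9012)
solve A·x = −loads:
  F[0-1] = +2153.6727 N (tension)
  F[0-2] = +3674.6036 N (tension)
  F[1-2] = -3467.1856 N (compression)
  F[1-3] = -2105.2486 N (compression)
  F[2-3] = +3339.9640 N (tension)
  F[2-4] = +794.8229 N (tension)
  F[3-4] = -2896.2932 N (compression)
  F[3-5] = +0.0000 N (tension)
  F[4-5] = -0.0000 N (compression)
  Rx@0 = -4462.1400 N
  Ry@0 = -2004.5180 N
  Ry@4 = +2785.0980 N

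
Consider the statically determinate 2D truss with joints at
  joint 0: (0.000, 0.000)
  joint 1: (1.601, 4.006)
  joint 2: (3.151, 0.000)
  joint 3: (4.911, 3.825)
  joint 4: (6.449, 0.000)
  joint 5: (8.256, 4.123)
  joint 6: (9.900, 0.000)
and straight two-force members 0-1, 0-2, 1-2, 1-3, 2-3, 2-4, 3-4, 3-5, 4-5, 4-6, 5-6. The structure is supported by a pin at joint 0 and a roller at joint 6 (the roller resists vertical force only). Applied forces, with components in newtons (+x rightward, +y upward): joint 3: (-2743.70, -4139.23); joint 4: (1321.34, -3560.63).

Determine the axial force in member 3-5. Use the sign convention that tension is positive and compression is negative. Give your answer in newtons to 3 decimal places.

-2896.848

N=7 nodes, M=11 members, R=3 reactions → 2N=14, M+R=14
member 0 (0-1): L=4.3141, (cx,cy)=(0.3711,0.9286)
member 1 (0-2): L=3.1510, (cx,cy)=(1.0000,0.0000)
member 2 (1-2): L=4.2954, (cx,cy)=(0.3609,-0.9326)
member 3 (1-3): L=3.3149, (cx,cy)=(0.9985,-0.0546)
member 4 (2-3): L=4.2105, (cx,cy)=(0.4180,0.9084)
member 5 (2-4): L=3.2980, (cx,cy)=(1.0000,0.0000)
member 6 (3-4): L=4.1226, (cx,cy)=(0.3731,-0.9278)
member 7 (3-5): L=3.3582, (cx,cy)=(0.9961,0.0887)
member 8 (4-5): L=4.5016, (cx,cy)=(0.4014,0.9159)
member 9 (4-6): L=3.4510, (cx,cy)=(1.0000,0.0000)
member 10 (5-6): L=4.4387, (cx,cy)=(0.3704,-0.9289)
solve A·x = −loads:
  F[0-1] = -4724.5599 N (compression)
  F[0-2] = +330.9757 N (tension)
  F[1-2] = +4910.8245 N (tension)
  F[1-3] = -3530.6756 N (compression)
  F[2-3] = -5041.5265 N (compression)
  F[2-4] = +4210.4251 N (tension)
  F[3-4] = -9.8239 N (compression)
  F[3-5] = -2896.8479 N (compression)
  F[4-5] = +3897.5389 N (tension)
  F[4-6] = +1320.8971 N (tension)
  F[5-6] = -3566.3243 N (compression)
  Rx@0 = +1422.3600 N
  Ry@0 = +4387.1722 N
  Ry@6 = +3312.6878 N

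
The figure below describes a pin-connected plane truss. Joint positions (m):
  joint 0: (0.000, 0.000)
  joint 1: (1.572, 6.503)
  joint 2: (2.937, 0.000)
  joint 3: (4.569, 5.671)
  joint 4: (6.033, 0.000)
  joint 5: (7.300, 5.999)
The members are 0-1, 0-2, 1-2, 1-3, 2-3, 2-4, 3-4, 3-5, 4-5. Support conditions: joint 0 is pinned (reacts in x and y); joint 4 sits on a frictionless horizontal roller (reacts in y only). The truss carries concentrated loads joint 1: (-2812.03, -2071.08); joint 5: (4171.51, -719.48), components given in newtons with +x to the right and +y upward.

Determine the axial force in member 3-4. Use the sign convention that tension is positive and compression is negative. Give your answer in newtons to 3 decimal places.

N=6 nodes, M=9 members, R=3 reactions → 2N=12, M+R=12
member 0 (0-1): L=6.6903, (cx,cy)=(0.2350,0.9720)
member 1 (0-2): L=2.9370, (cx,cy)=(1.0000,0.0000)
member 2 (1-2): L=6.6447, (cx,cy)=(0.2054,-0.9787)
member 3 (1-3): L=3.1103, (cx,cy)=(0.9636,-0.2675)
member 4 (2-3): L=5.9012, (cx,cy)=(0.2766,0.9610)
member 5 (2-4): L=3.0960, (cx,cy)=(1.0000,0.0000)
member 6 (3-4): L=5.8569, (cx,cy)=(0.2500,-0.9683)
member 7 (3-5): L=2.7506, (cx,cy)=(0.9929,0.1192)
member 8 (4-5): L=6.1313, (cx,cy)=(0.2066,0.9784)
solve A·x = −loads:
  F[0-1] = -271.0135 N (compression)
  F[0-2] = +1423.1592 N (tension)
  F[1-2] = -2789.1750 N (compression)
  F[1-3] = +3446.9294 N (tension)
  F[2-3] = +2840.4737 N (tension)
  F[2-4] = +64.6392 N (tension)
  F[3-4] = -1316.6772 N (compression)
  F[3-5] = +4467.8674 N (tension)
  F[4-5] = -1279.8779 N (compression)
  Rx@0 = -1359.4800 N
  Ry@0 = +263.4260 N
  Ry@4 = +2527.1340 N

-1316.677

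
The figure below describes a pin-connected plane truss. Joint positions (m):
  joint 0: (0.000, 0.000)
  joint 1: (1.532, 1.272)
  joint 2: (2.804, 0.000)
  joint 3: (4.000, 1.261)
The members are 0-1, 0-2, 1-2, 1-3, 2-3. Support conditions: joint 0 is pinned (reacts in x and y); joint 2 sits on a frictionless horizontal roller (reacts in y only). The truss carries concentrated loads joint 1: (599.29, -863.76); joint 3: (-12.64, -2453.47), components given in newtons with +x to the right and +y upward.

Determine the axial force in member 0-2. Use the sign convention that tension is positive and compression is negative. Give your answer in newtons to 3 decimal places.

N=4 nodes, M=5 members, R=3 reactions → 2N=8, M+R=8
member 0 (0-1): L=1.9912, (cx,cy)=(0.7694,0.6388)
member 1 (0-2): L=2.8040, (cx,cy)=(1.0000,0.0000)
member 2 (1-2): L=1.7989, (cx,cy)=(0.7071,-0.7071)
member 3 (1-3): L=2.4680, (cx,cy)=(1.0000,-0.0045)
member 4 (2-3): L=1.7380, (cx,cy)=(0.6882,0.7256)
solve A·x = −loads:
  F[0-1] = +1441.4980 N (tension)
  F[0-2] = -522.3991 N (compression)
  F[1-2] = -2538.3169 N (compression)
  F[1-3] = +2304.6430 N (tension)
  F[2-3] = -3367.3301 N (compression)
  Rx@0 = -586.6500 N
  Ry@0 = -920.8293 N
  Ry@2 = +4238.0593 N

-522.399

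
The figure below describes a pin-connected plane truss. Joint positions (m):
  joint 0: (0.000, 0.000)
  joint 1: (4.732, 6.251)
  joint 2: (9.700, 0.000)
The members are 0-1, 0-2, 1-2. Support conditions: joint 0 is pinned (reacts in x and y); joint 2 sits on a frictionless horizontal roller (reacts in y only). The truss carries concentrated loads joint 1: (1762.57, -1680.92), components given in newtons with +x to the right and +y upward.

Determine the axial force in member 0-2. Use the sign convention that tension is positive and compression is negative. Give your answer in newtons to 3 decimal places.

N=3 nodes, M=3 members, R=3 reactions → 2N=6, M+R=6
member 0 (0-1): L=7.8401, (cx,cy)=(0.6036,0.7973)
member 1 (0-2): L=9.7000, (cx,cy)=(1.0000,0.0000)
member 2 (1-2): L=7.9847, (cx,cy)=(0.6222,-0.7829)
solve A·x = −loads:
  F[0-1] = +344.8455 N (tension)
  F[0-2] = +1554.4332 N (tension)
  F[1-2] = -2498.3374 N (compression)
  Rx@0 = -1762.5700 N
  Ry@0 = -274.9499 N
  Ry@2 = +1955.8699 N

1554.433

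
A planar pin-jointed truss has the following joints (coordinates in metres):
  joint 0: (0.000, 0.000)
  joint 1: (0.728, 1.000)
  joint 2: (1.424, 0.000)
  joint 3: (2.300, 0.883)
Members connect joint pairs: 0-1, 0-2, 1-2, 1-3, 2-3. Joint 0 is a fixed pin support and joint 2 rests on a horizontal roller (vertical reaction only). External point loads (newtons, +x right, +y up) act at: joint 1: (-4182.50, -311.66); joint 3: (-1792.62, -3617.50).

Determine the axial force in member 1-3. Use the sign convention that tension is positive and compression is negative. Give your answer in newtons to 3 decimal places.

N=4 nodes, M=5 members, R=3 reactions → 2N=8, M+R=8
member 0 (0-1): L=1.2369, (cx,cy)=(0.5886,0.8085)
member 1 (0-2): L=1.4240, (cx,cy)=(1.0000,0.0000)
member 2 (1-2): L=1.2184, (cx,cy)=(0.5713,-0.8208)
member 3 (1-3): L=1.5763, (cx,cy)=(0.9972,-0.0742)
member 4 (2-3): L=1.2438, (cx,cy)=(0.7043,0.7099)
solve A·x = −loads:
  F[0-1] = -2443.7689 N (compression)
  F[0-2] = -4536.8247 N (compression)
  F[1-2] = +1875.7062 N (tension)
  F[1-3] = +1677.3212 N (tension)
  F[2-3] = -4920.3144 N (compression)
  Rx@0 = +5975.1200 N
  Ry@0 = +1975.6804 N
  Ry@2 = +1953.4796 N

1677.321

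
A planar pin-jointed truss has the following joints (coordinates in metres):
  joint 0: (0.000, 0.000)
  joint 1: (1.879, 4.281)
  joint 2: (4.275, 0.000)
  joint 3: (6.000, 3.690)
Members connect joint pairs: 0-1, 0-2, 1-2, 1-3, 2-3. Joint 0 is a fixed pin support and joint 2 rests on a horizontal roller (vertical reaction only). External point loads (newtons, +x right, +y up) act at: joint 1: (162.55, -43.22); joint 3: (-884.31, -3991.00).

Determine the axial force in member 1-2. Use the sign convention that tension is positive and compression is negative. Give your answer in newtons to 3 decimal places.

-1330.218

N=4 nodes, M=5 members, R=3 reactions → 2N=8, M+R=8
member 0 (0-1): L=4.6752, (cx,cy)=(0.4019,0.9157)
member 1 (0-2): L=4.2750, (cx,cy)=(1.0000,0.0000)
member 2 (1-2): L=4.9059, (cx,cy)=(0.4884,-0.8726)
member 3 (1-3): L=4.1632, (cx,cy)=(0.9899,-0.1420)
member 4 (2-3): L=4.0733, (cx,cy)=(0.4235,0.9059)
solve A·x = −loads:
  F[0-1] = +1076.4225 N (tension)
  F[0-2] = -1154.3817 N (compression)
  F[1-2] = -1330.2183 N (compression)
  F[1-3] = +929.1501 N (tension)
  F[2-3] = -4259.9574 N (compression)
  Rx@0 = +721.7600 N
  Ry@0 = -985.6591 N
  Ry@2 = +5019.8791 N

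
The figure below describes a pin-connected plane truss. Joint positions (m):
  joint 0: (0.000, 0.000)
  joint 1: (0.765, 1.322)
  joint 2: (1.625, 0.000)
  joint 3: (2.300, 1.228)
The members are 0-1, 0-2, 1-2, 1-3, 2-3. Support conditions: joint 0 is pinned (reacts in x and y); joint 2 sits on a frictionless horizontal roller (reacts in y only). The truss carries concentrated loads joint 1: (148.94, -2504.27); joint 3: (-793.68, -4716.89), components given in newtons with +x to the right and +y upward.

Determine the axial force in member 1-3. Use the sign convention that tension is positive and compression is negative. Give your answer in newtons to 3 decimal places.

N=4 nodes, M=5 members, R=3 reactions → 2N=8, M+R=8
member 0 (0-1): L=1.5274, (cx,cy)=(0.5009,0.8655)
member 1 (0-2): L=1.6250, (cx,cy)=(1.0000,0.0000)
member 2 (1-2): L=1.5771, (cx,cy)=(0.5453,-0.8382)
member 3 (1-3): L=1.5379, (cx,cy)=(0.9981,-0.0611)
member 4 (2-3): L=1.4013, (cx,cy)=(0.4817,0.8763)
solve A·x = −loads:
  F[0-1] = +179.5168 N (tension)
  F[0-2] = -734.6520 N (compression)
  F[1-2] = -3300.0435 N (compression)
  F[1-3] = +1743.7472 N (tension)
  F[2-3] = -5260.8865 N (compression)
  Rx@0 = +644.7400 N
  Ry@0 = -155.3773 N
  Ry@2 = +7376.5373 N

1743.747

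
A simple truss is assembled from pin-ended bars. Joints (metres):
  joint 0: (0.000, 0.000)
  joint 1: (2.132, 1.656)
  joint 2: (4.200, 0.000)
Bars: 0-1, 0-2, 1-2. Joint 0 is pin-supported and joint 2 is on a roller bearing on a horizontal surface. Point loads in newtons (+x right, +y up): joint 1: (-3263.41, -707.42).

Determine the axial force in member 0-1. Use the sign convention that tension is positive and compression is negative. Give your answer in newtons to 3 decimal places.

N=3 nodes, M=3 members, R=3 reactions → 2N=6, M+R=6
member 0 (0-1): L=2.6996, (cx,cy)=(0.7898,0.6134)
member 1 (0-2): L=4.2000, (cx,cy)=(1.0000,0.0000)
member 2 (1-2): L=2.6493, (cx,cy)=(0.7806,-0.6251)
solve A·x = −loads:
  F[0-1] = -2665.4101 N (compression)
  F[0-2] = -1158.3998 N (compression)
  F[1-2] = +1484.0356 N (tension)
  Rx@0 = +3263.4100 N
  Ry@0 = +1635.0361 N
  Ry@2 = -927.6161 N

-2665.410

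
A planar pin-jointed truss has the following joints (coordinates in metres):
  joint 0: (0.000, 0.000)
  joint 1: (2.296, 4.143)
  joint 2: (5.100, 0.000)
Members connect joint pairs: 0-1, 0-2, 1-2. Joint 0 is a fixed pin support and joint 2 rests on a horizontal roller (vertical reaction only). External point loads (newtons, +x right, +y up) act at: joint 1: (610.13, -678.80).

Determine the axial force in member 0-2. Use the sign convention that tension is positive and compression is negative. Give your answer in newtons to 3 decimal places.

N=3 nodes, M=3 members, R=3 reactions → 2N=6, M+R=6
member 0 (0-1): L=4.7367, (cx,cy)=(0.4847,0.8747)
member 1 (0-2): L=5.1000, (cx,cy)=(1.0000,0.0000)
member 2 (1-2): L=5.0027, (cx,cy)=(0.5605,-0.8282)
solve A·x = −loads:
  F[0-1] = +139.9782 N (tension)
  F[0-2] = +542.2786 N (tension)
  F[1-2] = -967.4926 N (compression)
  Rx@0 = -610.1300 N
  Ry@0 = -122.4340 N
  Ry@2 = +801.2340 N

542.279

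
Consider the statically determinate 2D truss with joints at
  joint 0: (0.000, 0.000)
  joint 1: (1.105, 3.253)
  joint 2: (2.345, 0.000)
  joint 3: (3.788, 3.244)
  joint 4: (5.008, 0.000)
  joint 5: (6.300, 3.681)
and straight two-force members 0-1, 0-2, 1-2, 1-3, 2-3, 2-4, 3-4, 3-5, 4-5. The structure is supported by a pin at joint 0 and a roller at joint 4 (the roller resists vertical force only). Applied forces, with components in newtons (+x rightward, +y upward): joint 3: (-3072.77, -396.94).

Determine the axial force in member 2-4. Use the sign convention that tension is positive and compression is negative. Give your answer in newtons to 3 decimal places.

N=6 nodes, M=9 members, R=3 reactions → 2N=12, M+R=12
member 0 (0-1): L=3.4356, (cx,cy)=(0.3216,0.9469)
member 1 (0-2): L=2.3450, (cx,cy)=(1.0000,0.0000)
member 2 (1-2): L=3.4813, (cx,cy)=(0.3562,-0.9344)
member 3 (1-3): L=2.6830, (cx,cy)=(1.0000,-0.0034)
member 4 (2-3): L=3.5505, (cx,cy)=(0.4064,0.9137)
member 5 (2-4): L=2.6630, (cx,cy)=(1.0000,0.0000)
member 6 (3-4): L=3.4658, (cx,cy)=(0.3520,-0.9360)
member 7 (3-5): L=2.5497, (cx,cy)=(0.9852,0.1714)
member 8 (4-5): L=3.9012, (cx,cy)=(0.3312,0.9436)
solve A·x = −loads:
  F[0-1] = -2204.2542 N (compression)
  F[0-2] = -2363.8012 N (compression)
  F[1-2] = +2239.0274 N (tension)
  F[1-3] = -1506.4885 N (compression)
  F[2-3] = -2289.8301 N (compression)
  F[2-4] = -635.6437 N (compression)
  F[3-4] = +1805.7618 N (tension)
  F[3-5] = +0.0000 N (tension)
  F[4-5] = +0.0000 N (tension)
  Rx@0 = +3072.7700 N
  Ry@0 = +2087.1271 N
  Ry@4 = -1690.1871 N

-635.644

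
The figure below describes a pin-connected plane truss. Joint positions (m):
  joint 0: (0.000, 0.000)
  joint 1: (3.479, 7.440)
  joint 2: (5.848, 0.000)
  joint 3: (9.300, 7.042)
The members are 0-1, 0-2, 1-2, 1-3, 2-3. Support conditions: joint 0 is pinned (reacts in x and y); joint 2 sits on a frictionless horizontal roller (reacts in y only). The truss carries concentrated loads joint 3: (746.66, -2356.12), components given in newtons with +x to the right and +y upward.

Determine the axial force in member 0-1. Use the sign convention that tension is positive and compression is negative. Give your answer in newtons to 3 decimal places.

2527.879

N=4 nodes, M=5 members, R=3 reactions → 2N=8, M+R=8
member 0 (0-1): L=8.2132, (cx,cy)=(0.4236,0.9059)
member 1 (0-2): L=5.8480, (cx,cy)=(1.0000,0.0000)
member 2 (1-2): L=7.8081, (cx,cy)=(0.3034,-0.9529)
member 3 (1-3): L=5.8346, (cx,cy)=(0.9977,-0.0682)
member 4 (2-3): L=7.8426, (cx,cy)=(0.4402,0.8979)
solve A·x = −loads:
  F[0-1] = +2527.8790 N (tension)
  F[0-2] = -324.1121 N (compression)
  F[1-2] = -2535.2040 N (compression)
  F[1-3] = +1844.2603 N (tension)
  F[2-3] = -2483.8727 N (compression)
  Rx@0 = -746.6600 N
  Ry@0 = -2289.8950 N
  Ry@2 = +4646.0150 N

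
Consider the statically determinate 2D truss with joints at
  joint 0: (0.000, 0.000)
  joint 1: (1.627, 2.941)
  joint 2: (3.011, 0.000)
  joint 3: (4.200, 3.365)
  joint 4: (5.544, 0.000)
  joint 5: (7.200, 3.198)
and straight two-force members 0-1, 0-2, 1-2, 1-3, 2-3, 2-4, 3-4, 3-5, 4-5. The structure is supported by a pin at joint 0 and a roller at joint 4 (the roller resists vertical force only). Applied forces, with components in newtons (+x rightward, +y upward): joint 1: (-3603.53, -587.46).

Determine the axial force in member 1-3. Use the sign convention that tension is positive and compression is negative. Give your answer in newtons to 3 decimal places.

N=6 nodes, M=9 members, R=3 reactions → 2N=12, M+R=12
member 0 (0-1): L=3.3610, (cx,cy)=(0.4841,0.8750)
member 1 (0-2): L=3.0110, (cx,cy)=(1.0000,0.0000)
member 2 (1-2): L=3.2504, (cx,cy)=(0.4258,-0.9048)
member 3 (1-3): L=2.6077, (cx,cy)=(0.9867,0.1626)
member 4 (2-3): L=3.5689, (cx,cy)=(0.3332,0.9429)
member 5 (2-4): L=2.5330, (cx,cy)=(1.0000,0.0000)
member 6 (3-4): L=3.6235, (cx,cy)=(0.3709,-0.9287)
member 7 (3-5): L=3.0046, (cx,cy)=(0.9985,-0.0556)
member 8 (4-5): L=3.6013, (cx,cy)=(0.4598,0.8880)
solve A·x = −loads:
  F[0-1] = -2658.9733 N (compression)
  F[0-2] = -2316.3851 N (compression)
  F[1-2] = +2175.3397 N (tension)
  F[1-3] = +1408.8801 N (tension)
  F[2-3] = -2087.5469 N (compression)
  F[2-4] = -694.6506 N (compression)
  F[3-4] = +1872.8036 N (tension)
  F[3-5] = +0.0000 N (tension)
  F[4-5] = -0.0000 N (compression)
  Rx@0 = +3603.5300 N
  Ry@0 = +2326.6707 N
  Ry@4 = -1739.2107 N

1408.880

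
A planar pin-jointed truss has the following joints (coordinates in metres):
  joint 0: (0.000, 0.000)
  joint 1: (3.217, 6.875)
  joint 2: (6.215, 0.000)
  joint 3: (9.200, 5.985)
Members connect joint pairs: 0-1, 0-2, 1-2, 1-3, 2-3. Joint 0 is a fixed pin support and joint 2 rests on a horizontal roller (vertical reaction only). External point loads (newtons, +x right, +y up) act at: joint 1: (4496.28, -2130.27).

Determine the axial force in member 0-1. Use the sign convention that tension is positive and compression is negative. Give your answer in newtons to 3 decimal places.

N=4 nodes, M=5 members, R=3 reactions → 2N=8, M+R=8
member 0 (0-1): L=7.5904, (cx,cy)=(0.4238,0.9057)
member 1 (0-2): L=6.2150, (cx,cy)=(1.0000,0.0000)
member 2 (1-2): L=7.5002, (cx,cy)=(0.3997,-0.9166)
member 3 (1-3): L=6.0488, (cx,cy)=(0.9891,-0.1471)
member 4 (2-3): L=6.6881, (cx,cy)=(0.4463,0.8949)
solve A·x = −loads:
  F[0-1] = +4356.8091 N (tension)
  F[0-2] = +2649.7648 N (tension)
  F[1-2] = -6629.0450 N (compression)
  F[1-3] = -0.0000 N (tension)
  F[2-3] = +0.0000 N (tension)
  Rx@0 = -4496.2800 N
  Ry@0 = -3946.1586 N
  Ry@2 = +6076.4286 N

4356.809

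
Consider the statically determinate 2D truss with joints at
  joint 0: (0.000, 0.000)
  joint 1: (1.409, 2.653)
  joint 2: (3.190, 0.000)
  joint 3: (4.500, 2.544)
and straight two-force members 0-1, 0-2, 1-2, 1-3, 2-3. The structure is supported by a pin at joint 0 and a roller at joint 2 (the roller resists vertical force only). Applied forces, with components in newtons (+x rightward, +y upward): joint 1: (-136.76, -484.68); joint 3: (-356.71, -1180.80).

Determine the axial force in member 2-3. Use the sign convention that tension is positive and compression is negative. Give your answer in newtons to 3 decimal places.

-1318.365

N=4 nodes, M=5 members, R=3 reactions → 2N=8, M+R=8
member 0 (0-1): L=3.0039, (cx,cy)=(0.4690,0.8832)
member 1 (0-2): L=3.1900, (cx,cy)=(1.0000,0.0000)
member 2 (1-2): L=3.1954, (cx,cy)=(0.5574,-0.8303)
member 3 (1-3): L=3.0929, (cx,cy)=(0.9994,-0.0352)
member 4 (2-3): L=2.8615, (cx,cy)=(0.4578,0.8891)
solve A·x = −loads:
  F[0-1] = -208.2341 N (compression)
  F[0-2] = -395.7979 N (compression)
  F[1-2] = -372.7465 N (compression)
  F[1-3] = +246.9988 N (tension)
  F[2-3] = -1318.3651 N (compression)
  Rx@0 = +493.4700 N
  Ry@0 = +183.9065 N
  Ry@2 = +1481.5735 N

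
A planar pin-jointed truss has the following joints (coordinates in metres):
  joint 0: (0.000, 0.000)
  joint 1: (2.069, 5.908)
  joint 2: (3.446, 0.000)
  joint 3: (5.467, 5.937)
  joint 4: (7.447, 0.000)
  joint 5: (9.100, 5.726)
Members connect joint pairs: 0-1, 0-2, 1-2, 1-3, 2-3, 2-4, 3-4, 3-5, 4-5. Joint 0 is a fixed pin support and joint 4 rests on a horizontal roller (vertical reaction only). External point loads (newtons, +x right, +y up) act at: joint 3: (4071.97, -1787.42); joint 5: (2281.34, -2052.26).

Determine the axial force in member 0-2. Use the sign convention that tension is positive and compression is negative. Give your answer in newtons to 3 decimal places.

4609.041

N=6 nodes, M=9 members, R=3 reactions → 2N=12, M+R=12
member 0 (0-1): L=6.2598, (cx,cy)=(0.3305,0.9438)
member 1 (0-2): L=3.4460, (cx,cy)=(1.0000,0.0000)
member 2 (1-2): L=6.0663, (cx,cy)=(0.2270,-0.9739)
member 3 (1-3): L=3.3981, (cx,cy)=(1.0000,0.0085)
member 4 (2-3): L=6.2716, (cx,cy)=(0.3222,0.9467)
member 5 (2-4): L=4.0010, (cx,cy)=(1.0000,0.0000)
member 6 (3-4): L=6.2585, (cx,cy)=(0.3164,-0.9486)
member 7 (3-5): L=3.6391, (cx,cy)=(0.9983,-0.0580)
member 8 (4-5): L=5.9598, (cx,cy)=(0.2774,0.9608)
solve A·x = −loads:
  F[0-1] = +5277.3283 N (tension)
  F[0-2] = +4609.0411 N (tension)
  F[1-2] = -5088.8233 N (compression)
  F[1-3] = +2899.4860 N (tension)
  F[2-3] = +5235.2651 N (tension)
  F[2-4] = +1766.8728 N (tension)
  F[3-4] = -7307.6645 N (compression)
  F[3-5] = +2831.1674 N (tension)
  F[4-5] = -1965.2073 N (compression)
  Rx@0 = -6353.3100 N
  Ry@0 = -4980.7349 N
  Ry@4 = +8820.4149 N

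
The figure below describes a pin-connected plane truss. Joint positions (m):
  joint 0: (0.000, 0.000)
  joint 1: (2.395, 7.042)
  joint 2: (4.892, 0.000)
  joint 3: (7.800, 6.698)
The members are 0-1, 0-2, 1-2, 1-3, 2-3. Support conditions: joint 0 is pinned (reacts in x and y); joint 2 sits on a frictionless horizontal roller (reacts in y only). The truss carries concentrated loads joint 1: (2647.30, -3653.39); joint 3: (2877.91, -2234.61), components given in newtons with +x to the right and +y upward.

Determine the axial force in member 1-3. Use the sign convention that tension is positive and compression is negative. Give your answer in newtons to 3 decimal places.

3752.192

N=4 nodes, M=5 members, R=3 reactions → 2N=8, M+R=8
member 0 (0-1): L=7.4381, (cx,cy)=(0.3220,0.9467)
member 1 (0-2): L=4.8920, (cx,cy)=(1.0000,0.0000)
member 2 (1-2): L=7.4716, (cx,cy)=(0.3342,-0.9425)
member 3 (1-3): L=5.4159, (cx,cy)=(0.9980,-0.0635)
member 4 (2-3): L=7.3020, (cx,cy)=(0.3982,0.9173)
solve A·x = −loads:
  F[0-1] = +7620.5340 N (tension)
  F[0-2] = +3071.4781 N (tension)
  F[1-2] = -11783.9513 N (compression)
  F[1-3] = +3752.1923 N (tension)
  F[2-3] = -2176.3116 N (compression)
  Rx@0 = -5525.2100 N
  Ry@0 = -7214.6890 N
  Ry@2 = +13102.6890 N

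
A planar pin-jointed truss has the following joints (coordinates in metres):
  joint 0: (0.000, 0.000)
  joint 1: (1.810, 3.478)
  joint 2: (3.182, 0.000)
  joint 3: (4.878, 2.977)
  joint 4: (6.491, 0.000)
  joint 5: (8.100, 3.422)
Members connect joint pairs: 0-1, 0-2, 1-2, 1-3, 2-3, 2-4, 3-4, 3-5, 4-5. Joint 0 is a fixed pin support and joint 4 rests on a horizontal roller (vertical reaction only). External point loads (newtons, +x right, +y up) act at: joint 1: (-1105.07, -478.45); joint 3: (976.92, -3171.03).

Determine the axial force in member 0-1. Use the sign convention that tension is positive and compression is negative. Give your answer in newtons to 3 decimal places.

N=6 nodes, M=9 members, R=3 reactions → 2N=12, M+R=12
member 0 (0-1): L=3.9208, (cx,cy)=(0.4616,0.8871)
member 1 (0-2): L=3.1820, (cx,cy)=(1.0000,0.0000)
member 2 (1-2): L=3.7388, (cx,cy)=(0.3670,-0.9302)
member 3 (1-3): L=3.1086, (cx,cy)=(0.9869,-0.1612)
member 4 (2-3): L=3.4262, (cx,cy)=(0.4950,0.8689)
member 5 (2-4): L=3.3090, (cx,cy)=(1.0000,0.0000)
member 6 (3-4): L=3.3859, (cx,cy)=(0.4764,-0.8792)
member 7 (3-5): L=3.2526, (cx,cy)=(0.9906,0.1368)
member 8 (4-5): L=3.7814, (cx,cy)=(0.4255,0.9050)
solve A·x = −loads:
  F[0-1] = -1439.6862 N (compression)
  F[0-2] = +536.4693 N (tension)
  F[1-2] = +835.0126 N (tension)
  F[1-3] = +135.8102 N (tension)
  F[2-3] = -893.9687 N (compression)
  F[2-4] = +1285.4059 N (tension)
  F[3-4] = -2698.2342 N (compression)
  F[3-5] = +0.0000 N (tension)
  F[4-5] = -0.0000 N (compression)
  Rx@0 = +128.1500 N
  Ry@0 = +1277.0973 N
  Ry@4 = +2372.3827 N

-1439.686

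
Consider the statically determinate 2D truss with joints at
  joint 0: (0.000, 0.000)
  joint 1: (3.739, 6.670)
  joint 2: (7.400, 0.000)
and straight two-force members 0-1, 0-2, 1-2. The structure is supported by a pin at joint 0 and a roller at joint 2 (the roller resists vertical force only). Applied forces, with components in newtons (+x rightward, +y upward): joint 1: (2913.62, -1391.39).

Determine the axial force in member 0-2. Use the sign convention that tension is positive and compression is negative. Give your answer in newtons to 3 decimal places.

1827.329

N=3 nodes, M=3 members, R=3 reactions → 2N=6, M+R=6
member 0 (0-1): L=7.6465, (cx,cy)=(0.4890,0.8723)
member 1 (0-2): L=7.4000, (cx,cy)=(1.0000,0.0000)
member 2 (1-2): L=7.6087, (cx,cy)=(0.4812,-0.8766)
solve A·x = −loads:
  F[0-1] = +2221.5367 N (tension)
  F[0-2] = +1827.3293 N (tension)
  F[1-2] = -3797.7441 N (compression)
  Rx@0 = -2913.6200 N
  Ry@0 = -1937.8333 N
  Ry@2 = +3329.2233 N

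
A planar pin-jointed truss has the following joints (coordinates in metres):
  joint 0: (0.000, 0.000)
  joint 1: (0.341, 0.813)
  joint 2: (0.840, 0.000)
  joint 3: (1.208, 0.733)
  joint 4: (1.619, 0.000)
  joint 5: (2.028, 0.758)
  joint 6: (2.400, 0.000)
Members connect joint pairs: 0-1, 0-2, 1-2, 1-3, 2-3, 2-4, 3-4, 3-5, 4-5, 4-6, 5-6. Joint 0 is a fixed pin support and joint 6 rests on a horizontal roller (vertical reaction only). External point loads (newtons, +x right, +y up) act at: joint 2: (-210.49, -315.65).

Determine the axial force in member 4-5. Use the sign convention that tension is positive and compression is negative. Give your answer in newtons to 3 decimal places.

129.543

N=7 nodes, M=11 members, R=3 reactions → 2N=14, M+R=14
member 0 (0-1): L=0.8816, (cx,cy)=(0.3868,0.9222)
member 1 (0-2): L=0.8400, (cx,cy)=(1.0000,0.0000)
member 2 (1-2): L=0.9539, (cx,cy)=(0.5231,-0.8523)
member 3 (1-3): L=0.8707, (cx,cy)=(0.9958,-0.0919)
member 4 (2-3): L=0.8202, (cx,cy)=(0.4487,0.8937)
member 5 (2-4): L=0.7790, (cx,cy)=(1.0000,0.0000)
member 6 (3-4): L=0.8404, (cx,cy)=(0.4891,-0.8722)
member 7 (3-5): L=0.8204, (cx,cy)=(0.9995,0.0305)
member 8 (4-5): L=0.8613, (cx,cy)=(0.4749,0.8801)
member 9 (4-6): L=0.7810, (cx,cy)=(1.0000,0.0000)
member 10 (5-6): L=0.8444, (cx,cy)=(0.4406,-0.8977)
solve A·x = −loads:
  F[0-1] = -222.4892 N (compression)
  F[0-2] = -124.4336 N (compression)
  F[1-2] = +265.0655 N (tension)
  F[1-3] = -225.6674 N (compression)
  F[2-3] = +100.4177 N (tension)
  F[2-4] = +179.6578 N (tension)
  F[3-4] = -130.7045 N (compression)
  F[3-5] = -115.7874 N (compression)
  F[4-5] = +129.5433 N (tension)
  F[4-6] = +54.2185 N (tension)
  F[5-6] = -123.0647 N (compression)
  Rx@0 = +210.4900 N
  Ry@0 = +205.1725 N
  Ry@6 = +110.4775 N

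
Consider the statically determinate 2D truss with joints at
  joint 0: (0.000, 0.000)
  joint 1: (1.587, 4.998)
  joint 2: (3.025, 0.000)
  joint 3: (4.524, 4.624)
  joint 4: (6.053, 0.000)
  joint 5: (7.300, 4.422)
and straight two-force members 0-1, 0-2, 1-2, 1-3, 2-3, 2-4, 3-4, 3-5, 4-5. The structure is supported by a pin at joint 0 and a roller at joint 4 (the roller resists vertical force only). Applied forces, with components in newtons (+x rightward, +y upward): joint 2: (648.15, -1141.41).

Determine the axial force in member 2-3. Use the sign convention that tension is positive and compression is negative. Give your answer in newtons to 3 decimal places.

551.626

N=6 nodes, M=9 members, R=3 reactions → 2N=12, M+R=12
member 0 (0-1): L=5.2439, (cx,cy)=(0.3026,0.9531)
member 1 (0-2): L=3.0250, (cx,cy)=(1.0000,0.0000)
member 2 (1-2): L=5.2008, (cx,cy)=(0.2765,-0.9610)
member 3 (1-3): L=2.9607, (cx,cy)=(0.9920,-0.1263)
member 4 (2-3): L=4.8609, (cx,cy)=(0.3084,0.9513)
member 5 (2-4): L=3.0280, (cx,cy)=(1.0000,0.0000)
member 6 (3-4): L=4.8702, (cx,cy)=(0.3139,-0.9494)
member 7 (3-5): L=2.7833, (cx,cy)=(0.9974,-0.0726)
member 8 (4-5): L=4.5945, (cx,cy)=(0.2714,0.9625)
solve A·x = −loads:
  F[0-1] = -599.0812 N (compression)
  F[0-2] = +829.4541 N (tension)
  F[1-2] = +641.6852 N (tension)
  F[1-3] = -361.6258 N (compression)
  F[2-3] = +551.6255 N (tension)
  F[2-4] = +188.6193 N (tension)
  F[3-4] = -600.7983 N (compression)
  F[3-5] = -0.0000 N (compression)
  F[4-5] = +0.0000 N (tension)
  Rx@0 = -648.1500 N
  Ry@0 = +570.9879 N
  Ry@4 = +570.4221 N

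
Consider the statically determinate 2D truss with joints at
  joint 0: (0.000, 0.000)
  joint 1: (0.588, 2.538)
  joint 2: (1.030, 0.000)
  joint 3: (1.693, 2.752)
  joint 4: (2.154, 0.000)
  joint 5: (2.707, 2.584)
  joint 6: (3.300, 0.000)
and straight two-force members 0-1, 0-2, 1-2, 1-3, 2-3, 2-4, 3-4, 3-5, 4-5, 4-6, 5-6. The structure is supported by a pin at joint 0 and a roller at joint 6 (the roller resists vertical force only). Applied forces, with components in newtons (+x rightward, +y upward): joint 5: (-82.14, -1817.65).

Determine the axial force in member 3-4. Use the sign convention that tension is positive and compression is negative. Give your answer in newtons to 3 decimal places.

N=7 nodes, M=11 members, R=3 reactions → 2N=14, M+R=14
member 0 (0-1): L=2.6052, (cx,cy)=(0.2257,0.9742)
member 1 (0-2): L=1.0300, (cx,cy)=(1.0000,0.0000)
member 2 (1-2): L=2.5762, (cx,cy)=(0.1716,-0.9852)
member 3 (1-3): L=1.1255, (cx,cy)=(0.9818,0.1901)
member 4 (2-3): L=2.8307, (cx,cy)=(0.2342,0.9722)
member 5 (2-4): L=1.1240, (cx,cy)=(1.0000,0.0000)
member 6 (3-4): L=2.7903, (cx,cy)=(0.1652,-0.9863)
member 7 (3-5): L=1.0278, (cx,cy)=(0.9866,-0.1635)
member 8 (4-5): L=2.6425, (cx,cy)=(0.2093,0.9779)
member 9 (4-6): L=1.1460, (cx,cy)=(1.0000,0.0000)
member 10 (5-6): L=2.6512, (cx,cy)=(0.2237,-0.9747)
solve A·x = −loads:
  F[0-1] = -401.2991 N (compression)
  F[0-2] = +8.4334 N (tension)
  F[1-2] = +366.6572 N (tension)
  F[1-3] = -156.3327 N (compression)
  F[2-3] = -371.5552 N (compression)
  F[2-4] = +158.3646 N (tension)
  F[3-4] = +449.2624 N (tension)
  F[3-5] = -319.0188 N (compression)
  F[4-5] = -453.1218 N (compression)
  F[4-6] = +327.4135 N (tension)
  F[5-6] = -1463.7926 N (compression)
  Rx@0 = +82.1400 N
  Ry@0 = +390.9443 N
  Ry@6 = +1426.7057 N

449.262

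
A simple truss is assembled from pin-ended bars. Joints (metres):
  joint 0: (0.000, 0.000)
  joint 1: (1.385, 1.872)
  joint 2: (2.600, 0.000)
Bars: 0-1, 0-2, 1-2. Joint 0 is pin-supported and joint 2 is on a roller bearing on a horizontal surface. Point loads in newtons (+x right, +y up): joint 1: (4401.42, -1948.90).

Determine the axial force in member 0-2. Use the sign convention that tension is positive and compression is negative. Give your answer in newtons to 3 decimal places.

N=3 nodes, M=3 members, R=3 reactions → 2N=6, M+R=6
member 0 (0-1): L=2.3286, (cx,cy)=(0.5948,0.8039)
member 1 (0-2): L=2.6000, (cx,cy)=(1.0000,0.0000)
member 2 (1-2): L=2.2317, (cx,cy)=(0.5444,-0.8388)
solve A·x = −loads:
  F[0-1] = +2809.1655 N (tension)
  F[0-2] = +2730.6258 N (tension)
  F[1-2] = -5015.6490 N (compression)
  Rx@0 = -4401.4200 N
  Ry@0 = -2258.2864 N
  Ry@2 = +4207.1864 N

2730.626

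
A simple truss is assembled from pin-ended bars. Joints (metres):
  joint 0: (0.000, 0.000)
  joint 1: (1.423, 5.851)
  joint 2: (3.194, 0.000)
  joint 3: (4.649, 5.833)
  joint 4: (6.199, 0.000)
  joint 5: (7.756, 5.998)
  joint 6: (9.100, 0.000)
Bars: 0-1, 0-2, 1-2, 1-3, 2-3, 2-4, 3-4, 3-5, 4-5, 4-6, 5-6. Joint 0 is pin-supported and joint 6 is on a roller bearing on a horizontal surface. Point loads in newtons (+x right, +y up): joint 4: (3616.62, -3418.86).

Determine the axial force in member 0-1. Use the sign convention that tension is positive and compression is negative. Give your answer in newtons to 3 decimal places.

N=7 nodes, M=11 members, R=3 reactions → 2N=14, M+R=14
member 0 (0-1): L=6.0216, (cx,cy)=(0.2363,0.9717)
member 1 (0-2): L=3.1940, (cx,cy)=(1.0000,0.0000)
member 2 (1-2): L=6.1132, (cx,cy)=(0.2897,-0.9571)
member 3 (1-3): L=3.2261, (cx,cy)=(1.0000,-0.0056)
member 4 (2-3): L=6.0117, (cx,cy)=(0.2420,0.9703)
member 5 (2-4): L=3.0050, (cx,cy)=(1.0000,0.0000)
member 6 (3-4): L=6.0354, (cx,cy)=(0.2568,-0.9665)
member 7 (3-5): L=3.1114, (cx,cy)=(0.9986,0.0530)
member 8 (4-5): L=6.1968, (cx,cy)=(0.2513,0.9679)
member 9 (4-6): L=2.9010, (cx,cy)=(1.0000,0.0000)
member 10 (5-6): L=6.1467, (cx,cy)=(0.2187,-0.9758)
solve A·x = −loads:
  F[0-1] = -1121.6729 N (compression)
  F[0-2] = +3881.6911 N (tension)
  F[1-2] = +1142.2098 N (tension)
  F[1-3] = -595.9822 N (compression)
  F[2-3] = -1126.7259 N (compression)
  F[2-4] = +4485.2908 N (tension)
  F[3-4] = +1064.9653 N (tension)
  F[3-5] = -1143.7814 N (compression)
  F[4-5] = +2468.8133 N (tension)
  F[4-6] = +521.8604 N (tension)
  F[5-6] = -2386.7093 N (compression)
  Rx@0 = -3616.6200 N
  Ry@0 = +1089.9025 N
  Ry@6 = +2328.9575 N

-1121.673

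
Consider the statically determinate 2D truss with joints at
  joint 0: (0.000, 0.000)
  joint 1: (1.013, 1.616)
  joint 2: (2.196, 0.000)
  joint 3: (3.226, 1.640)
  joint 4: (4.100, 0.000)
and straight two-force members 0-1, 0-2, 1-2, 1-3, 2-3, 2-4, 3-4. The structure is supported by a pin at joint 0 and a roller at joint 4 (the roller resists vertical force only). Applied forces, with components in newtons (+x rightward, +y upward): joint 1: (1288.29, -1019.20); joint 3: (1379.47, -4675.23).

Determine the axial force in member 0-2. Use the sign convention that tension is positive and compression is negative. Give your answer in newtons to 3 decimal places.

3109.344

N=5 nodes, M=7 members, R=3 reactions → 2N=10, M+R=10
member 0 (0-1): L=1.9073, (cx,cy)=(0.5311,0.8473)
member 1 (0-2): L=2.1960, (cx,cy)=(1.0000,0.0000)
member 2 (1-2): L=2.0027, (cx,cy)=(0.5907,-0.8069)
member 3 (1-3): L=2.2131, (cx,cy)=(0.9999,0.0108)
member 4 (2-3): L=1.9366, (cx,cy)=(0.5319,0.8468)
member 5 (2-4): L=1.9040, (cx,cy)=(1.0000,0.0000)
member 6 (3-4): L=1.8584, (cx,cy)=(0.4703,-0.8825)
solve A·x = −loads:
  F[0-1] = -831.4059 N (compression)
  F[0-2] = +3109.3443 N (tension)
  F[1-2] = -410.0785 N (compression)
  F[1-3] = -1487.7315 N (compression)
  F[2-3] = +390.7381 N (tension)
  F[2-4] = +2659.2983 N (tension)
  F[3-4] = -5654.3650 N (compression)
  Rx@0 = -2667.7600 N
  Ry@0 = +704.4424 N
  Ry@4 = +4989.9876 N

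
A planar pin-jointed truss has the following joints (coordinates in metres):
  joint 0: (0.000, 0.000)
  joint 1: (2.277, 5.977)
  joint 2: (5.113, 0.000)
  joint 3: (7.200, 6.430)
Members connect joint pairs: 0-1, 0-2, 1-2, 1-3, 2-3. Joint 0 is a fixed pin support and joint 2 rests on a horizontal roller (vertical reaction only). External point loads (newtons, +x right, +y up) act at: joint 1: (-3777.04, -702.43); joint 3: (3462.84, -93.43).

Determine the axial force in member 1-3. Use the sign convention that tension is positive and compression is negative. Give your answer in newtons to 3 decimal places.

3615.916

N=4 nodes, M=5 members, R=3 reactions → 2N=8, M+R=8
member 0 (0-1): L=6.3960, (cx,cy)=(0.3560,0.9345)
member 1 (0-2): L=5.1130, (cx,cy)=(1.0000,0.0000)
member 2 (1-2): L=6.6157, (cx,cy)=(0.4287,-0.9035)
member 3 (1-3): L=4.9438, (cx,cy)=(0.9958,0.0916)
member 4 (2-3): L=6.7602, (cx,cy)=(0.3087,0.9512)
solve A·x = −loads:
  F[0-1] = -440.8539 N (compression)
  F[0-2] = -157.2552 N (compression)
  F[1-2] = +45.2347 N (tension)
  F[1-3] = +3615.9158 N (tension)
  F[2-3] = -446.5695 N (compression)
  Rx@0 = +314.2000 N
  Ry@0 = +411.9714 N
  Ry@2 = +383.8886 N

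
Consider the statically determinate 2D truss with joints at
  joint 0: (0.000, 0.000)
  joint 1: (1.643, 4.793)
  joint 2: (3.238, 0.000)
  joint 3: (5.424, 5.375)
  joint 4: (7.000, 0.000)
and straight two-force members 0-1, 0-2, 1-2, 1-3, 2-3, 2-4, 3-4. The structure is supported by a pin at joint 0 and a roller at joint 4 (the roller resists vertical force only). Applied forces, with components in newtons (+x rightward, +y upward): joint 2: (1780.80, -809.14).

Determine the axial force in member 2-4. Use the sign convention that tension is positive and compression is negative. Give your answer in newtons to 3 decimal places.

N=5 nodes, M=7 members, R=3 reactions → 2N=10, M+R=10
member 0 (0-1): L=5.0668, (cx,cy)=(0.3243,0.9460)
member 1 (0-2): L=3.2380, (cx,cy)=(1.0000,0.0000)
member 2 (1-2): L=5.0514, (cx,cy)=(0.3158,-0.9488)
member 3 (1-3): L=3.8255, (cx,cy)=(0.9884,0.1521)
member 4 (2-3): L=5.8025, (cx,cy)=(0.3767,0.9263)
member 5 (2-4): L=3.7620, (cx,cy)=(1.0000,0.0000)
member 6 (3-4): L=5.6013, (cx,cy)=(0.2814,-0.9596)
solve A·x = −loads:
  F[0-1] = -459.6946 N (compression)
  F[0-2] = +1929.8646 N (tension)
  F[1-2] = +412.9651 N (tension)
  F[1-3] = -282.7508 N (compression)
  F[2-3] = +450.4930 N (tension)
  F[2-4] = +109.7439 N (tension)
  F[3-4] = -390.0423 N (compression)
  Rx@0 = -1780.8000 N
  Ry@0 = +434.8550 N
  Ry@4 = +374.2850 N

109.744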